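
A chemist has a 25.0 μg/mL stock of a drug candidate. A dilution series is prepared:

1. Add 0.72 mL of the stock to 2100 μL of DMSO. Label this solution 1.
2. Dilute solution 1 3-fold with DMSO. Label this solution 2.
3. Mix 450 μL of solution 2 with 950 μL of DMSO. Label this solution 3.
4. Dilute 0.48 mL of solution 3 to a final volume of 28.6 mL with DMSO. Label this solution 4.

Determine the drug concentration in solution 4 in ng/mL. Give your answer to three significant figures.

Step 1: 0.72 mL + 2100 μL = 2.82 mL total → factor 2.82/0.72 = 3.9167
Step 2: 3-fold → factor 3
Step 3: 450 μL + 950 μL = 1400 μL total → factor 1400/450 = 3.1111
Step 4: 0.48 mL brought to 28.6 mL → factor 28.6/0.48 = 59.583
Overall dilution factor = 3.9167 × 3 × 3.1111 × 59.583 = 2178.1
Final = 25.0 μg/mL / 2178.1 = 0.01148 μg/mL = 11.5 ng/mL

11.5 ng/mL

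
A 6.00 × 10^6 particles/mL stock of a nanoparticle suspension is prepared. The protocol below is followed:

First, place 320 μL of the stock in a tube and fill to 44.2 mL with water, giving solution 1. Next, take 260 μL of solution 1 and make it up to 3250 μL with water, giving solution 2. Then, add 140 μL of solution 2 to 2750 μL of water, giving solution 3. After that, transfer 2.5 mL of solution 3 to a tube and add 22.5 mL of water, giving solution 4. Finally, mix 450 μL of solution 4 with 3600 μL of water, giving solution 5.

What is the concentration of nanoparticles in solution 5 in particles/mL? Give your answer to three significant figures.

1.87 particles/mL

Step 1: 320 μL brought to 44.2 mL → factor 44200/320 = 138.12
Step 2: 260 μL brought to 3250 μL → factor 3250/260 = 12.5
Step 3: 140 μL + 2750 μL = 2890 μL total → factor 2890/140 = 20.643
Step 4: 2.5 mL + 22.5 mL = 25 mL total → factor 25/2.5 = 10
Step 5: 450 μL + 3600 μL = 4050 μL total → factor 4050/450 = 9
Overall dilution factor = 138.12 × 12.5 × 20.643 × 10 × 9 = 3.2077 × 10^6
Final = 6.00 × 10^6 particles/mL / 3.2077 × 10^6 = 1.87 particles/mL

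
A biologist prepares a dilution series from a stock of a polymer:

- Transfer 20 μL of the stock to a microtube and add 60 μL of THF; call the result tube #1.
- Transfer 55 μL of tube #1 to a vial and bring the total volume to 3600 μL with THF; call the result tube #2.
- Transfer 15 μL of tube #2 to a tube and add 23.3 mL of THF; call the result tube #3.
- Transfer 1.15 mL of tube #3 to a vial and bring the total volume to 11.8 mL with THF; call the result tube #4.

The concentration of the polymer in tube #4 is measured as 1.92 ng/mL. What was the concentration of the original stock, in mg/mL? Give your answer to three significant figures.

Step 1: 20 μL + 60 μL = 80 μL total → factor 80/20 = 4
Step 2: 55 μL brought to 3600 μL → factor 3600/55 = 65.455
Step 3: 15 μL + 23.3 mL = 23315 μL total → factor 23315/15 = 1554.3
Step 4: 1.15 mL brought to 11.8 mL → factor 11.8/1.15 = 10.261
Overall dilution factor = 4 × 65.455 × 1554.3 × 10.261 = 4.1757 × 10^6
Stock = 1.92 ng/mL × 4.1757 × 10^6 = 8.017 × 10^6 ng/mL = 8.02 mg/mL

8.02 mg/mL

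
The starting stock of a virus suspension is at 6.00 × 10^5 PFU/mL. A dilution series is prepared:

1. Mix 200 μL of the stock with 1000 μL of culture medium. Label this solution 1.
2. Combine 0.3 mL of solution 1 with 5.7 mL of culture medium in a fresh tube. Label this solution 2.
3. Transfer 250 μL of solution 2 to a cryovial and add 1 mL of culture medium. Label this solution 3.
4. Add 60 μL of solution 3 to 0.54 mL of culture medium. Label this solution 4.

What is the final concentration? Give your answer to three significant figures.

Step 1: 200 μL + 1000 μL = 1200 μL total → factor 1200/200 = 6
Step 2: 0.3 mL + 5.7 mL = 6 mL total → factor 6/0.3 = 20
Step 3: 250 μL + 1 mL = 1250 μL total → factor 1250/250 = 5
Step 4: 60 μL + 0.54 mL = 600 μL total → factor 600/60 = 10
Overall dilution factor = 6 × 20 × 5 × 10 = 6000
Final = 6.00 × 10^5 PFU/mL / 6000 = 100 PFU/mL

100 PFU/mL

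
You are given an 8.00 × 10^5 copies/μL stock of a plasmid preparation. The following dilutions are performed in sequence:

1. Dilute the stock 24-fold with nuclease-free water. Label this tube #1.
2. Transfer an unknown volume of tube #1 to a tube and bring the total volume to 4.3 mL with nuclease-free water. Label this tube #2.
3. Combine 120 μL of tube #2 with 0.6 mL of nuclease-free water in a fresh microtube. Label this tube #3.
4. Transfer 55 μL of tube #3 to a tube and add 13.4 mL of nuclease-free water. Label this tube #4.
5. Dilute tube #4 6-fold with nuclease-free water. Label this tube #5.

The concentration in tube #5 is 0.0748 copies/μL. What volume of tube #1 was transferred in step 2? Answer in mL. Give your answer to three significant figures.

Step 1: 24-fold → factor 24
Step 2: v brought to 4.3 mL → factor = 4.3 mL/v
Step 3: 120 μL + 0.6 mL = 720 μL total → factor 720/120 = 6
Step 4: 55 μL + 13.4 mL = 13455 μL total → factor 13455/55 = 244.64
Step 5: 6-fold → factor 6
Product of known-step factors = 2.1137 × 10^5
Overall factor = 8.00 × 10^5 copies/μL / (0.0748 copies/μL) = 1.0695 × 10^7
Step-2 factor = 1.0695 × 10^7 / 2.1137 × 10^5 = 50.6
v = 4.3 mL / 50.6 = 0.0850 mL

0.0850 mL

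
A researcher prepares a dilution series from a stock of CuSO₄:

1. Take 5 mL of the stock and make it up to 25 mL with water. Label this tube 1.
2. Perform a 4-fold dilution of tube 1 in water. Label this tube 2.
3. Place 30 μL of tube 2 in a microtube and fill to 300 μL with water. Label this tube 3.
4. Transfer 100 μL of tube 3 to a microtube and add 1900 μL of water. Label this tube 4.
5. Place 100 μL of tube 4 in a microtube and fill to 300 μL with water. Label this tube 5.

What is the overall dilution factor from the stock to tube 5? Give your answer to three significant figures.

Step 1: 5 mL brought to 25 mL → factor 25/5 = 5
Step 2: 4-fold → factor 4
Step 3: 30 μL brought to 300 μL → factor 300/30 = 10
Step 4: 100 μL + 1900 μL = 2000 μL total → factor 2000/100 = 20
Step 5: 100 μL brought to 300 μL → factor 300/100 = 3
Overall dilution factor = 5 × 4 × 10 × 20 × 3 = 12000

1.20 × 10^4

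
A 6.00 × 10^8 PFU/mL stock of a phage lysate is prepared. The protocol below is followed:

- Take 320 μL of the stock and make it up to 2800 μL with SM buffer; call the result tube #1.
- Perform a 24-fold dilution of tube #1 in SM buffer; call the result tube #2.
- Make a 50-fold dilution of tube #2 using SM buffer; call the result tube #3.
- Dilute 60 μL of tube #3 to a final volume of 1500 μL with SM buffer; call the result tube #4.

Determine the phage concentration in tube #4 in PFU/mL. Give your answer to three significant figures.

Step 1: 320 μL brought to 2800 μL → factor 2800/320 = 8.75
Step 2: 24-fold → factor 24
Step 3: 50-fold → factor 50
Step 4: 60 μL brought to 1500 μL → factor 1500/60 = 25
Overall dilution factor = 8.75 × 24 × 50 × 25 = 2.625 × 10^5
Final = 6.00 × 10^8 PFU/mL / 2.625 × 10^5 = 2.29 × 10^3 PFU/mL

2.29 × 10^3 PFU/mL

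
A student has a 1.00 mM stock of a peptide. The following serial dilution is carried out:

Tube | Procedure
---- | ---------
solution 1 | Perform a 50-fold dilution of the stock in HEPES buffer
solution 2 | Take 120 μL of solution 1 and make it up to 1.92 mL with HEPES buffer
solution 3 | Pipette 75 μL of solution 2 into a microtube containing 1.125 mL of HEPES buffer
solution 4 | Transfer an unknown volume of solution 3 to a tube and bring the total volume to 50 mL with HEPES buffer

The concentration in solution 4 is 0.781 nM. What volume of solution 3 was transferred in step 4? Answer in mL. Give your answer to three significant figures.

0.500 mL

Step 1: 50-fold → factor 50
Step 2: 120 μL brought to 1.92 mL → factor 1920/120 = 16
Step 3: 75 μL + 1.125 mL = 1200 μL total → factor 1200/75 = 16
Step 4: v brought to 50 mL → factor = 50 mL/v
Product of known-step factors = 12800
Overall factor = 1.00 mM / (0.781 nM) = 1.2804 × 10^6
Step-4 factor = 1.2804 × 10^6 / 12800 = 100.03
v = 50 mL / 100.03 = 0.500 mL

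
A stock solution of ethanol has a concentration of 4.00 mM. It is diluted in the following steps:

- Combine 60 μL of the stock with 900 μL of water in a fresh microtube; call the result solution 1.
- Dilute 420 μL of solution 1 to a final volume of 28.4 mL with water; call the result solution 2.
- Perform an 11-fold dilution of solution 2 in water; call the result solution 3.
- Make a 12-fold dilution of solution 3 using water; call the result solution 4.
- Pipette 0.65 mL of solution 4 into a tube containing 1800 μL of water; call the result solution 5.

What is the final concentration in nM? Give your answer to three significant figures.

Step 1: 60 μL + 900 μL = 960 μL total → factor 960/60 = 16
Step 2: 420 μL brought to 28.4 mL → factor 28400/420 = 67.619
Step 3: 11-fold → factor 11
Step 4: 12-fold → factor 12
Step 5: 0.65 mL + 1800 μL = 2.45 mL total → factor 2.45/0.65 = 3.7692
Overall dilution factor = 16 × 67.619 × 11 × 12 × 3.7692 = 5.3829 × 10^5
Final = 4.00 mM / 5.3829 × 10^5 = 7.431 × 10^-6 mM = 7.43 nM

7.43 nM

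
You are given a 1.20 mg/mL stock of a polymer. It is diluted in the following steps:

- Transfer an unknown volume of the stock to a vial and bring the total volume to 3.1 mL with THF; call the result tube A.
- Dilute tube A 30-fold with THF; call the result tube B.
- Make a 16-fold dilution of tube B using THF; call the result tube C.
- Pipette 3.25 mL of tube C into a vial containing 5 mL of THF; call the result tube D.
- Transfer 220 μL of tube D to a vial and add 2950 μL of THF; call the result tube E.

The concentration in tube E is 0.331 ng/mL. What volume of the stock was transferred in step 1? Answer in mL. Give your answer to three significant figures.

0.0150 mL

Step 1: v brought to 3.1 mL → factor = 3.1 mL/v
Step 2: 30-fold → factor 30
Step 3: 16-fold → factor 16
Step 4: 3.25 mL + 5 mL = 8.25 mL total → factor 8.25/3.25 = 2.5385
Step 5: 220 μL + 2950 μL = 3170 μL total → factor 3170/220 = 14.409
Product of known-step factors = 17557
Overall factor = 1.20 mg/mL / (0.331 ng/mL) = 3.6254 × 10^6
Step-1 factor = 3.6254 × 10^6 / 17557 = 206.49
v = 3.1 mL / 206.49 = 0.0150 mL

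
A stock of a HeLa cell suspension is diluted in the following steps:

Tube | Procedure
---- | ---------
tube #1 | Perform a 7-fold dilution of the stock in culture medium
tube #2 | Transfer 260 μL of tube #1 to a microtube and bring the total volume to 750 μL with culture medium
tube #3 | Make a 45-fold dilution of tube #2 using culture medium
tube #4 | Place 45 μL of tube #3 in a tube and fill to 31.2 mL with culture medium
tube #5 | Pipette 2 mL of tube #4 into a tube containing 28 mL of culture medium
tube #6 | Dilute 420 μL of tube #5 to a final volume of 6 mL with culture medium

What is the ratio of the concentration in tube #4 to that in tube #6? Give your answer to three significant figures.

214

Step 1: 7-fold → factor 7
Step 2: 260 μL brought to 750 μL → factor 750/260 = 2.8846
Step 3: 45-fold → factor 45
Step 4: 45 μL brought to 31.2 mL → factor 31200/45 = 693.33
Step 5: 2 mL + 28 mL = 30 mL total → factor 30/2 = 15
Step 6: 420 μL brought to 6 mL → factor 6000/420 = 14.286
Dilution factor to tube #4 = 6.3 × 10^5; to tube #6 = 1.35 × 10^8
[tube #4]/[tube #6] = (factor to tube #6)/(factor to tube #4) = 1.35 × 10^8/6.3 × 10^5 = 214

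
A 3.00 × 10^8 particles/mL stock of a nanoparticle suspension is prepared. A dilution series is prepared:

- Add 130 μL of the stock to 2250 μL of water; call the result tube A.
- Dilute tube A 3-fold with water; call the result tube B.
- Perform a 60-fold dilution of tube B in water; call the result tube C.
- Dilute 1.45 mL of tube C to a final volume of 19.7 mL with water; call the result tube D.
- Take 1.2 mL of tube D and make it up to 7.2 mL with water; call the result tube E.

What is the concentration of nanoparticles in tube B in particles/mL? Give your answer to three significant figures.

Step 1: 130 μL + 2250 μL = 2380 μL total → factor 2380/130 = 18.308
Step 2: 3-fold → factor 3
Dilution factor through tube B = 18.308 × 3 = 54.923
[tube B] = 3.00 × 10^8 particles/mL / 54.923 = 5.46 × 10^6 particles/mL

5.46 × 10^6 particles/mL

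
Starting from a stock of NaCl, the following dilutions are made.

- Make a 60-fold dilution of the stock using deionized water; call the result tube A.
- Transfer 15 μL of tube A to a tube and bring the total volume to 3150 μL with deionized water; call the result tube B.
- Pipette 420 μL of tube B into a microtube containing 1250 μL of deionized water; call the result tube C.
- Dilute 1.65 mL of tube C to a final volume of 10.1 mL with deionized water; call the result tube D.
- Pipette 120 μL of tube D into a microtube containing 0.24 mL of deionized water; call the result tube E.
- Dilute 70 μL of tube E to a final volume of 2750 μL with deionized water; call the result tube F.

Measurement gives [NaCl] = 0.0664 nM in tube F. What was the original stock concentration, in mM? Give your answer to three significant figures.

Step 1: 60-fold → factor 60
Step 2: 15 μL brought to 3150 μL → factor 3150/15 = 210
Step 3: 420 μL + 1250 μL = 1670 μL total → factor 1670/420 = 3.9762
Step 4: 1.65 mL brought to 10.1 mL → factor 10.1/1.65 = 6.1212
Step 5: 120 μL + 0.24 mL = 360 μL total → factor 360/120 = 3
Step 6: 70 μL brought to 2750 μL → factor 2750/70 = 39.286
Overall dilution factor = 60 × 210 × 3.9762 × 6.1212 × 3 × 39.286 = 3.6144 × 10^7
Stock = 0.0664 nM × 3.6144 × 10^7 = 2.400 × 10^6 nM = 2.40 mM

2.40 mM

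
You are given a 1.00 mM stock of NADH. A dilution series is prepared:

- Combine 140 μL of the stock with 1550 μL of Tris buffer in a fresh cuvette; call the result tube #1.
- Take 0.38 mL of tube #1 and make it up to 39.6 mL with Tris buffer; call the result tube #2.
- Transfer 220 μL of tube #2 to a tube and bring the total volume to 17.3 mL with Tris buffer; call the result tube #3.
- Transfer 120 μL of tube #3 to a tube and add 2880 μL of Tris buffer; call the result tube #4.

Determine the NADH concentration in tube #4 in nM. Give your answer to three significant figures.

Step 1: 140 μL + 1550 μL = 1690 μL total → factor 1690/140 = 12.071
Step 2: 0.38 mL brought to 39.6 mL → factor 39.6/0.38 = 104.21
Step 3: 220 μL brought to 17.3 mL → factor 17300/220 = 78.636
Step 4: 120 μL + 2880 μL = 3000 μL total → factor 3000/120 = 25
Overall dilution factor = 12.071 × 104.21 × 78.636 × 25 = 2.4731 × 10^6
Final = 1.00 mM / 2.4731 × 10^6 = 4.044 × 10^-7 mM = 0.404 nM

0.404 nM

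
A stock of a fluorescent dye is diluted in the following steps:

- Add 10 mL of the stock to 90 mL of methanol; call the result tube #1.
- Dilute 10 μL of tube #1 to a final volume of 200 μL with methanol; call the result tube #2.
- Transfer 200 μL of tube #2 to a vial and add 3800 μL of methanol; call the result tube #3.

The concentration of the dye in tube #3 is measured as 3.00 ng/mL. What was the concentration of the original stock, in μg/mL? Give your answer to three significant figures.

Step 1: 10 mL + 90 mL = 100 mL total → factor 100/10 = 10
Step 2: 10 μL brought to 200 μL → factor 200/10 = 20
Step 3: 200 μL + 3800 μL = 4000 μL total → factor 4000/200 = 20
Overall dilution factor = 10 × 20 × 20 = 4000
Stock = 3.00 ng/mL × 4000 = 1.200 × 10^4 ng/mL = 12.0 μg/mL

12.0 μg/mL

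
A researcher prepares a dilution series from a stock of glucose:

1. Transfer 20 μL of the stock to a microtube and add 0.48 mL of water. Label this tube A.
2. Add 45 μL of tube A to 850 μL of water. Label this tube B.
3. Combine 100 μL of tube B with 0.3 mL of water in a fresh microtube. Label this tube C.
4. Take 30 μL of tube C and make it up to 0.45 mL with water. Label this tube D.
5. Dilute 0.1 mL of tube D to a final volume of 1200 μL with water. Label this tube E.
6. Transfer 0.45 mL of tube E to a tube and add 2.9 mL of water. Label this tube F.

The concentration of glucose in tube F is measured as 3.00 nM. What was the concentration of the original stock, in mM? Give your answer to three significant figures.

Step 1: 20 μL + 0.48 mL = 500 μL total → factor 500/20 = 25
Step 2: 45 μL + 850 μL = 895 μL total → factor 895/45 = 19.889
Step 3: 100 μL + 0.3 mL = 400 μL total → factor 400/100 = 4
Step 4: 30 μL brought to 0.45 mL → factor 450/30 = 15
Step 5: 0.1 mL brought to 1200 μL → factor 1.2/0.1 = 12
Step 6: 0.45 mL + 2.9 mL = 3.35 mL total → factor 3.35/0.45 = 7.4444
Overall dilution factor = 25 × 19.889 × 4 × 15 × 12 × 7.4444 = 2.6651 × 10^6
Stock = 3.00 nM × 2.6651 × 10^6 = 7.995 × 10^6 nM = 8.00 mM

8.00 mM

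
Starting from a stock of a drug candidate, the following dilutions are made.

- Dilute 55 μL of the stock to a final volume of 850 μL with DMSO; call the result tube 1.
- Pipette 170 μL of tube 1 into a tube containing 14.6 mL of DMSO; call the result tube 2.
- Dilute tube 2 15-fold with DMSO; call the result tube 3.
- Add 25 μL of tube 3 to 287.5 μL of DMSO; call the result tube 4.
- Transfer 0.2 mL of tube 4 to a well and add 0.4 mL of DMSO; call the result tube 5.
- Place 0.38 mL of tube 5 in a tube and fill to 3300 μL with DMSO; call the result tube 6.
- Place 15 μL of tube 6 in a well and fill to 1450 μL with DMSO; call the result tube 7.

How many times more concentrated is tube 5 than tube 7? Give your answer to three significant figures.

839

Step 1: 55 μL brought to 850 μL → factor 850/55 = 15.455
Step 2: 170 μL + 14.6 mL = 14770 μL total → factor 14770/170 = 86.882
Step 3: 15-fold → factor 15
Step 4: 25 μL + 287.5 μL = 312.5 μL total → factor 312.5/25 = 12.5
Step 5: 0.2 mL + 0.4 mL = 0.6 mL total → factor 0.6/0.2 = 3
Step 6: 0.38 mL brought to 3300 μL → factor 3.3/0.38 = 8.6842
Step 7: 15 μL brought to 1450 μL → factor 1450/15 = 96.667
Dilution factor to tube 5 = 7.5528 × 10^5; to tube 7 = 6.3404 × 10^8
[tube 5]/[tube 7] = (factor to tube 7)/(factor to tube 5) = 6.3404 × 10^8/7.5528 × 10^5 = 839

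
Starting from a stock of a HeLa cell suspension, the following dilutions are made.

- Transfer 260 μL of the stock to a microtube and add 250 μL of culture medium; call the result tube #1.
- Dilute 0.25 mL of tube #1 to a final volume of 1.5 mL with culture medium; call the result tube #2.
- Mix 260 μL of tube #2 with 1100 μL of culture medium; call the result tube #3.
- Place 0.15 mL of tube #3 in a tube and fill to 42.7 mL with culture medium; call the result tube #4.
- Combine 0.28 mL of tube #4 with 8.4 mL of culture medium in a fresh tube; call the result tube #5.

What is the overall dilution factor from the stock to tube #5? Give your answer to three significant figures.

5.43 × 10^5

Step 1: 260 μL + 250 μL = 510 μL total → factor 510/260 = 1.9615
Step 2: 0.25 mL brought to 1.5 mL → factor 1.5/0.25 = 6
Step 3: 260 μL + 1100 μL = 1360 μL total → factor 1360/260 = 5.2308
Step 4: 0.15 mL brought to 42.7 mL → factor 42.7/0.15 = 284.67
Step 5: 0.28 mL + 8.4 mL = 8.68 mL total → factor 8.68/0.28 = 31
Overall dilution factor = 1.9615 × 6 × 5.2308 × 284.67 × 31 = 5.4327 × 10^5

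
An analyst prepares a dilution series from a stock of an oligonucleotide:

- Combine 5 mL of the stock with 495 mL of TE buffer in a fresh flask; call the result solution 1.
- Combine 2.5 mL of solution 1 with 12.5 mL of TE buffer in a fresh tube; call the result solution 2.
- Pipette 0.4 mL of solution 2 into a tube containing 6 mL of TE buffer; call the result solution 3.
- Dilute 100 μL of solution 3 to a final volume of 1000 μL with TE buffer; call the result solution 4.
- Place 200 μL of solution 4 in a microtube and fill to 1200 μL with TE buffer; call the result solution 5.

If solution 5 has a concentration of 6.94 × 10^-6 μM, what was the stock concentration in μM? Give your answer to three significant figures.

Step 1: 5 mL + 495 mL = 500 mL total → factor 500/5 = 100
Step 2: 2.5 mL + 12.5 mL = 15 mL total → factor 15/2.5 = 6
Step 3: 0.4 mL + 6 mL = 6.4 mL total → factor 6.4/0.4 = 16
Step 4: 100 μL brought to 1000 μL → factor 1000/100 = 10
Step 5: 200 μL brought to 1200 μL → factor 1200/200 = 6
Overall dilution factor = 100 × 6 × 16 × 10 × 6 = 5.76 × 10^5
Stock = 6.94 × 10^-6 μM × 5.76 × 10^5 = 4.00 μM

4.00 μM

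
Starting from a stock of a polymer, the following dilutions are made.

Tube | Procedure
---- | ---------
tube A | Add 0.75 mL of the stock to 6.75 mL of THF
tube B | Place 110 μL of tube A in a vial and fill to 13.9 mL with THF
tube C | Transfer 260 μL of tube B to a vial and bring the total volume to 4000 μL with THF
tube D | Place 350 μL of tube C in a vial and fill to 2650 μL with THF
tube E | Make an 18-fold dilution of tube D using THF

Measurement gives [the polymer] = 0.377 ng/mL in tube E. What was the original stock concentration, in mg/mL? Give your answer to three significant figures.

Step 1: 0.75 mL + 6.75 mL = 7.5 mL total → factor 7.5/0.75 = 10
Step 2: 110 μL brought to 13.9 mL → factor 13900/110 = 126.36
Step 3: 260 μL brought to 4000 μL → factor 4000/260 = 15.385
Step 4: 350 μL brought to 2650 μL → factor 2650/350 = 7.5714
Step 5: 18-fold → factor 18
Overall dilution factor = 10 × 126.36 × 15.385 × 7.5714 × 18 = 2.6495 × 10^6
Stock = 0.377 ng/mL × 2.6495 × 10^6 = 9.989 × 10^5 ng/mL = 0.999 mg/mL

0.999 mg/mL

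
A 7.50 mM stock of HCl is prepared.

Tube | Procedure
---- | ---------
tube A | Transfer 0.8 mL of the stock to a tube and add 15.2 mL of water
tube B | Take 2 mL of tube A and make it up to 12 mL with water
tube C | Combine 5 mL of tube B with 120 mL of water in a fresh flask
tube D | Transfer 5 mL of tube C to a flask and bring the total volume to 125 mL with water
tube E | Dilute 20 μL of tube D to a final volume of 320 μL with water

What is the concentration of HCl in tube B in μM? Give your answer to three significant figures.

Step 1: 0.8 mL + 15.2 mL = 16 mL total → factor 16/0.8 = 20
Step 2: 2 mL brought to 12 mL → factor 12/2 = 6
Dilution factor through tube B = 20 × 6 = 120
[tube B] = 7.50 mM / 120 = 0.06250 mM = 62.5 μM

62.5 μM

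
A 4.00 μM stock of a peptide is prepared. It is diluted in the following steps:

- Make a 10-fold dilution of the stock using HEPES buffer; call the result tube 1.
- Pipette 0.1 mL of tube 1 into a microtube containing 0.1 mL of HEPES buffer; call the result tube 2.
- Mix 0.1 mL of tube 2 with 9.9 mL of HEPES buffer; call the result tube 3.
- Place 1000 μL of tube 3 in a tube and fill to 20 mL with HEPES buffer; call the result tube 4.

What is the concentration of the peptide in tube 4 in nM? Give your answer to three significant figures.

Step 1: 10-fold → factor 10
Step 2: 0.1 mL + 0.1 mL = 0.2 mL total → factor 0.2/0.1 = 2
Step 3: 0.1 mL + 9.9 mL = 10 mL total → factor 10/0.1 = 100
Step 4: 1000 μL brought to 20 mL → factor 20000/1000 = 20
Dilution factor through tube 4 = 10 × 2 × 100 × 20 = 40000
[tube 4] = 4.00 μM / 40000 = 0.0001000 μM = 0.100 nM

0.100 nM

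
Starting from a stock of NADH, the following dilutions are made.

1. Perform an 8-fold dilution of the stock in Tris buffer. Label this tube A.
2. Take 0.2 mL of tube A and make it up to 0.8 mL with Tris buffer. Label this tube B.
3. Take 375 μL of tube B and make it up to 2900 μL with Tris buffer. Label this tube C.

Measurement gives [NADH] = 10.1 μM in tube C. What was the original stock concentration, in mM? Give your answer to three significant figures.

Step 1: 8-fold → factor 8
Step 2: 0.2 mL brought to 0.8 mL → factor 0.8/0.2 = 4
Step 3: 375 μL brought to 2900 μL → factor 2900/375 = 7.7333
Overall dilution factor = 8 × 4 × 7.7333 = 247.47
Stock = 10.1 μM × 247.47 = 2499 μM = 2.50 mM

2.50 mM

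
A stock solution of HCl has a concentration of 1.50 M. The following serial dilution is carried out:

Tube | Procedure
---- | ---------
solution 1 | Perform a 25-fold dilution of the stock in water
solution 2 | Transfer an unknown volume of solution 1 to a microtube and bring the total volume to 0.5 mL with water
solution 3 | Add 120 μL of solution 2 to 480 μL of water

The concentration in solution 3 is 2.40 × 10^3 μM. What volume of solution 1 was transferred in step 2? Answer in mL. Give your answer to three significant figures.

0.100 mL

Step 1: 25-fold → factor 25
Step 2: v brought to 0.5 mL → factor = 0.5 mL/v
Step 3: 120 μL + 480 μL = 600 μL total → factor 600/120 = 5
Product of known-step factors = 125
Overall factor = 1.50 M / (2.40 × 10^3 μM) = 625
Step-2 factor = 625 / 125 = 5
v = 0.5 mL / 5 = 0.100 mL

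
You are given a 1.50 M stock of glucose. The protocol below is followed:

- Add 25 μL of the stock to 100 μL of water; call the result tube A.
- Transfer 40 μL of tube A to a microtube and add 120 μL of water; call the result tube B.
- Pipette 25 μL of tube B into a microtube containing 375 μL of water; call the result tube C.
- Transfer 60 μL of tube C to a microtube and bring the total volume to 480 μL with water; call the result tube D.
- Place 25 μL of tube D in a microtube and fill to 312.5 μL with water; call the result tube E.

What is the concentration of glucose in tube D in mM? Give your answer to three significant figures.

Step 1: 25 μL + 100 μL = 125 μL total → factor 125/25 = 5
Step 2: 40 μL + 120 μL = 160 μL total → factor 160/40 = 4
Step 3: 25 μL + 375 μL = 400 μL total → factor 400/25 = 16
Step 4: 60 μL brought to 480 μL → factor 480/60 = 8
Dilution factor through tube D = 5 × 4 × 16 × 8 = 2560
[tube D] = 1.50 M / 2560 = 0.0005859 M = 0.586 mM

0.586 mM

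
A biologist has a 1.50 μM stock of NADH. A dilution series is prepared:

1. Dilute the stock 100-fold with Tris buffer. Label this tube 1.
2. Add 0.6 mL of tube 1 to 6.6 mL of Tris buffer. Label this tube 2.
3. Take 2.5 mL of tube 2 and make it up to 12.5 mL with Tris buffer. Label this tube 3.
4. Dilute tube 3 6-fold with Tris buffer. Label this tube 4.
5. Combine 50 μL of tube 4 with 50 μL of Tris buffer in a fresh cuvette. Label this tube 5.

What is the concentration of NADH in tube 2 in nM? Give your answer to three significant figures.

1.25 nM

Step 1: 100-fold → factor 100
Step 2: 0.6 mL + 6.6 mL = 7.2 mL total → factor 7.2/0.6 = 12
Dilution factor through tube 2 = 100 × 12 = 1200
[tube 2] = 1.50 μM / 1200 = 0.001250 μM = 1.25 nM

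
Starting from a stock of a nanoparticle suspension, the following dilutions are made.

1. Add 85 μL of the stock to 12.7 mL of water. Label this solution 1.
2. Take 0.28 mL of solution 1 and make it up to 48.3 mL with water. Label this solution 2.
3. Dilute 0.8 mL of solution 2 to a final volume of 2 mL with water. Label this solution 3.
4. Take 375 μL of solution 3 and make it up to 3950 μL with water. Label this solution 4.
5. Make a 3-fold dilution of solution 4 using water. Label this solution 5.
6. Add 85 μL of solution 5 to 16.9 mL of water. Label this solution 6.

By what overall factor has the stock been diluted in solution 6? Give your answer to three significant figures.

4.10 × 10^8

Step 1: 85 μL + 12.7 mL = 12785 μL total → factor 12785/85 = 150.41
Step 2: 0.28 mL brought to 48.3 mL → factor 48.3/0.28 = 172.5
Step 3: 0.8 mL brought to 2 mL → factor 2/0.8 = 2.5
Step 4: 375 μL brought to 3950 μL → factor 3950/375 = 10.533
Step 5: 3-fold → factor 3
Step 6: 85 μL + 16.9 mL = 16985 μL total → factor 16985/85 = 199.82
Overall dilution factor = 150.41 × 172.5 × 2.5 × 10.533 × 3 × 199.82 = 4.0959 × 10^8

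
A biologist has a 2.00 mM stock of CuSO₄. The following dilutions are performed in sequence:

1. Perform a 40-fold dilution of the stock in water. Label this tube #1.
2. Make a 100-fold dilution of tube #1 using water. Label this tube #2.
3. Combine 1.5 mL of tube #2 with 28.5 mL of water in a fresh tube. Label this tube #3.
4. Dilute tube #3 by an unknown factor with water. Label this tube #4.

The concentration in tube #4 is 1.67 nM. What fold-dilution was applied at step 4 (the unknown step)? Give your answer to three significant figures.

Step 1: 40-fold → factor 40
Step 2: 100-fold → factor 100
Step 3: 1.5 mL + 28.5 mL = 30 mL total → factor 30/1.5 = 20
Step 4: unknown factor x
Product of known-step factors = 80000
Overall factor = 2.00 mM / (1.67 nM) = 1.1976 × 10^6
x = 1.1976 × 10^6 / 80000 = 15.0

15.0-fold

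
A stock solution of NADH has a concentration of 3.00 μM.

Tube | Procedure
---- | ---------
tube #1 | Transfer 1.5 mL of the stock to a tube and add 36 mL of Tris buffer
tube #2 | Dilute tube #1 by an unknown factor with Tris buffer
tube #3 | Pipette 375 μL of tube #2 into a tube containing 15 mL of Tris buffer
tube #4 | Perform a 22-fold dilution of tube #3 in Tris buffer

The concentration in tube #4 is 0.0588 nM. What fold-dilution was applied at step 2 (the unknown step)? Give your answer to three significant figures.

Step 1: 1.5 mL + 36 mL = 37.5 mL total → factor 37.5/1.5 = 25
Step 2: unknown factor x
Step 3: 375 μL + 15 mL = 15375 μL total → factor 15375/375 = 41
Step 4: 22-fold → factor 22
Product of known-step factors = 22550
Overall factor = 3.00 μM / (0.0588 nM) = 51020
x = 51020 / 22550 = 2.26

2.26-fold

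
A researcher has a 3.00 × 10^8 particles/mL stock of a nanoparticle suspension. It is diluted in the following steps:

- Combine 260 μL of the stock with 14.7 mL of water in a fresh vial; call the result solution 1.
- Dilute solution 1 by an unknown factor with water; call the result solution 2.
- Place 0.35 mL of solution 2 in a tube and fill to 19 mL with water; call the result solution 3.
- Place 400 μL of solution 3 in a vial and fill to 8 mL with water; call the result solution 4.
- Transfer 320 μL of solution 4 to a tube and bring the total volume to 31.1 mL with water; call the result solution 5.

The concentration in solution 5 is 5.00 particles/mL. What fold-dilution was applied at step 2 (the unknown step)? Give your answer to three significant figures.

9.88-fold

Step 1: 260 μL + 14.7 mL = 14960 μL total → factor 14960/260 = 57.538
Step 2: unknown factor x
Step 3: 0.35 mL brought to 19 mL → factor 19/0.35 = 54.286
Step 4: 400 μL brought to 8 mL → factor 8000/400 = 20
Step 5: 320 μL brought to 31.1 mL → factor 31100/320 = 97.188
Product of known-step factors = 6.0713 × 10^6
Overall factor = 3.00 × 10^8 particles/mL / (5.00 particles/mL) = 6 × 10^7
x = 6 × 10^7 / 6.0713 × 10^6 = 9.88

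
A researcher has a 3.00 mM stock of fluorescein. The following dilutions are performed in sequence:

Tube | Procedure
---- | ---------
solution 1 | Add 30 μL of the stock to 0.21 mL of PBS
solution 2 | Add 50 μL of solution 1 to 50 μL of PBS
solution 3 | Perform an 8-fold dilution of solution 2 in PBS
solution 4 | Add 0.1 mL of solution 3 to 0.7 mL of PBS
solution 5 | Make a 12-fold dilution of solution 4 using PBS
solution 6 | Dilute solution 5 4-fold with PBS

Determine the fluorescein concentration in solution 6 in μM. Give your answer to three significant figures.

Step 1: 30 μL + 0.21 mL = 240 μL total → factor 240/30 = 8
Step 2: 50 μL + 50 μL = 100 μL total → factor 100/50 = 2
Step 3: 8-fold → factor 8
Step 4: 0.1 mL + 0.7 mL = 0.8 mL total → factor 0.8/0.1 = 8
Step 5: 12-fold → factor 12
Step 6: 4-fold → factor 4
Overall dilution factor = 8 × 2 × 8 × 8 × 12 × 4 = 49152
Final = 3.00 mM / 49152 = 6.104 × 10^-5 mM = 0.0610 μM

0.0610 μM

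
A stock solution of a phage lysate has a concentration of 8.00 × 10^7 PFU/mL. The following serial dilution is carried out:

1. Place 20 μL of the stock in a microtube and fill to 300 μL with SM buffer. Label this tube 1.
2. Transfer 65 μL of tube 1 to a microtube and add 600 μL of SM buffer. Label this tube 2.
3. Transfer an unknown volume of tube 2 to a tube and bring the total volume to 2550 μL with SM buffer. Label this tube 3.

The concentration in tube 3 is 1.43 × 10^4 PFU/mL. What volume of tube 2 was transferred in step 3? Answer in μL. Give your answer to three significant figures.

Step 1: 20 μL brought to 300 μL → factor 300/20 = 15
Step 2: 65 μL + 600 μL = 665 μL total → factor 665/65 = 10.231
Step 3: v brought to 2550 μL → factor = 2550 μL/v
Product of known-step factors = 153.46
Overall factor = 8.00 × 10^7 PFU/mL / (1.43 × 10^4 PFU/mL) = 5594.4
Step-3 factor = 5594.4 / 153.46 = 36.455
v = 2550 μL / 36.455 = 69.9 μL

69.9 μL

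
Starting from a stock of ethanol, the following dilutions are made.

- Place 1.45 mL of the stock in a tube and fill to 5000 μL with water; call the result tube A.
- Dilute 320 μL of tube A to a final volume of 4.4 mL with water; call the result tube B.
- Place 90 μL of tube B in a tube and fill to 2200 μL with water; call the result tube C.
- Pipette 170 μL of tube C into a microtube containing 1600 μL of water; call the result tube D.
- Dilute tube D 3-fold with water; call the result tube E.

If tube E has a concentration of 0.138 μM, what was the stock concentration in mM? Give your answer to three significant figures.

Step 1: 1.45 mL brought to 5000 μL → factor 5/1.45 = 3.4483
Step 2: 320 μL brought to 4.4 mL → factor 4400/320 = 13.75
Step 3: 90 μL brought to 2200 μL → factor 2200/90 = 24.444
Step 4: 170 μL + 1600 μL = 1770 μL total → factor 1770/170 = 10.412
Step 5: 3-fold → factor 3
Overall dilution factor = 3.4483 × 13.75 × 24.444 × 10.412 × 3 = 36202
Stock = 0.138 μM × 36202 = 4996 μM = 5.00 mM

5.00 mM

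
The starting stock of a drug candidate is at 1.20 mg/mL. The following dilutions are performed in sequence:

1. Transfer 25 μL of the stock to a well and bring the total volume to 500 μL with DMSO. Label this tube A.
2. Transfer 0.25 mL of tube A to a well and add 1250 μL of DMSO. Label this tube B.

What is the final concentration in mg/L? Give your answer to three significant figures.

Step 1: 25 μL brought to 500 μL → factor 500/25 = 20
Step 2: 0.25 mL + 1250 μL = 1.5 mL total → factor 1.5/0.25 = 6
Overall dilution factor = 20 × 6 = 120
Final = 1.20 mg/mL / 120 = 0.01000 mg/mL = 10.0 mg/L

10.0 mg/L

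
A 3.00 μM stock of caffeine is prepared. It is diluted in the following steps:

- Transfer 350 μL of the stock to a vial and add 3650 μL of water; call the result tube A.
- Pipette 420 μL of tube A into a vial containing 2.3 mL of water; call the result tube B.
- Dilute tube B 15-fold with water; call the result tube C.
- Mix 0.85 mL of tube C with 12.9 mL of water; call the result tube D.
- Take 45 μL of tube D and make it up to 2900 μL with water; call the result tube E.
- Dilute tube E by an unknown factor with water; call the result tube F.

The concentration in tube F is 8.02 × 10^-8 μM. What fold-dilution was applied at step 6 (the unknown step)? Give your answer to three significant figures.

32.3-fold

Step 1: 350 μL + 3650 μL = 4000 μL total → factor 4000/350 = 11.429
Step 2: 420 μL + 2.3 mL = 2720 μL total → factor 2720/420 = 6.4762
Step 3: 15-fold → factor 15
Step 4: 0.85 mL + 12.9 mL = 13.75 mL total → factor 13.75/0.85 = 16.176
Step 5: 45 μL brought to 2900 μL → factor 2900/45 = 64.444
Step 6: unknown factor x
Product of known-step factors = 1.1574 × 10^6
Overall factor = 3.00 μM / (8.02 × 10^-8 μM) = 3.7406 × 10^7
x = 3.7406 × 10^7 / 1.1574 × 10^6 = 32.3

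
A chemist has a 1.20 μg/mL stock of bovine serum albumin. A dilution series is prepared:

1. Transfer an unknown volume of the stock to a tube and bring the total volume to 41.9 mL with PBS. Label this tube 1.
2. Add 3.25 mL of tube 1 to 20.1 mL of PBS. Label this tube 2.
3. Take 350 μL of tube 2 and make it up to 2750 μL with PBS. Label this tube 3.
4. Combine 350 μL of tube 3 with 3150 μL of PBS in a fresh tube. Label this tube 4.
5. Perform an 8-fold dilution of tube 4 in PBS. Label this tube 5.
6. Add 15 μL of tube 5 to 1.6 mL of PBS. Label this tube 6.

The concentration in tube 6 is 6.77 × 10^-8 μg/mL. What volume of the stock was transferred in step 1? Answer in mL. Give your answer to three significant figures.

1.15 mL

Step 1: v brought to 41.9 mL → factor = 41.9 mL/v
Step 2: 3.25 mL + 20.1 mL = 23.35 mL total → factor 23.35/3.25 = 7.1846
Step 3: 350 μL brought to 2750 μL → factor 2750/350 = 7.8571
Step 4: 350 μL + 3150 μL = 3500 μL total → factor 3500/350 = 10
Step 5: 8-fold → factor 8
Step 6: 15 μL + 1.6 mL = 1615 μL total → factor 1615/15 = 107.67
Product of known-step factors = 4.8623 × 10^5
Overall factor = 1.20 μg/mL / (6.77 × 10^-8 μg/mL) = 1.7725 × 10^7
Step-1 factor = 1.7725 × 10^7 / 4.8623 × 10^5 = 36.455
v = 41.9 mL / 36.455 = 1.15 mL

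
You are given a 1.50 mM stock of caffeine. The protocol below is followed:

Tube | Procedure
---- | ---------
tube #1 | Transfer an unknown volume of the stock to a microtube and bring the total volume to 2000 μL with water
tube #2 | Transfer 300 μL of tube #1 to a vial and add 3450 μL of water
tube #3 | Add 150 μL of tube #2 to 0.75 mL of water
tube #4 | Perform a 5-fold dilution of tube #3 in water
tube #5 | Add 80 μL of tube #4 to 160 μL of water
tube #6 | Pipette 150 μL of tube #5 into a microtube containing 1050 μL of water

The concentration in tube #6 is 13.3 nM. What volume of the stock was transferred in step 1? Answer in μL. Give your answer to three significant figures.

Step 1: v brought to 2000 μL → factor = 2000 μL/v
Step 2: 300 μL + 3450 μL = 3750 μL total → factor 3750/300 = 12.5
Step 3: 150 μL + 0.75 mL = 900 μL total → factor 900/150 = 6
Step 4: 5-fold → factor 5
Step 5: 80 μL + 160 μL = 240 μL total → factor 240/80 = 3
Step 6: 150 μL + 1050 μL = 1200 μL total → factor 1200/150 = 8
Product of known-step factors = 9000
Overall factor = 1.50 mM / (13.3 nM) = 1.1278 × 10^5
Step-1 factor = 1.1278 × 10^5 / 9000 = 12.531
v = 2000 μL / 12.531 = 160 μL

160 μL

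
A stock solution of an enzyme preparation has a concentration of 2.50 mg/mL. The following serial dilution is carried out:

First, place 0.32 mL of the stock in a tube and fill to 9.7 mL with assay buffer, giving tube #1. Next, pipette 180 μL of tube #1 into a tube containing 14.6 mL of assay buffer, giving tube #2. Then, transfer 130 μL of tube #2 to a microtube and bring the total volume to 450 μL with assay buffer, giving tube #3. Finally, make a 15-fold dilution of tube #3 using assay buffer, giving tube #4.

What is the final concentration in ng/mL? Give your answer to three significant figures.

Step 1: 0.32 mL brought to 9.7 mL → factor 9.7/0.32 = 30.312
Step 2: 180 μL + 14.6 mL = 14780 μL total → factor 14780/180 = 82.111
Step 3: 130 μL brought to 450 μL → factor 450/130 = 3.4615
Step 4: 15-fold → factor 15
Overall dilution factor = 30.312 × 82.111 × 3.4615 × 15 = 1.2924 × 10^5
Final = 2.50 mg/mL / 1.2924 × 10^5 = 1.934 × 10^-5 mg/mL = 19.3 ng/mL

19.3 ng/mL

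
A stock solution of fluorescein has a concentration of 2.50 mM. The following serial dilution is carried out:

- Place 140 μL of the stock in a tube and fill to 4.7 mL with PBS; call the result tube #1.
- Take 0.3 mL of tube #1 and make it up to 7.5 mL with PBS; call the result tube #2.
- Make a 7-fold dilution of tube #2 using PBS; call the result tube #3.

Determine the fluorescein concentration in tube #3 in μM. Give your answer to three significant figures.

0.426 μM

Step 1: 140 μL brought to 4.7 mL → factor 4700/140 = 33.571
Step 2: 0.3 mL brought to 7.5 mL → factor 7.5/0.3 = 25
Step 3: 7-fold → factor 7
Overall dilution factor = 33.571 × 25 × 7 = 5875
Final = 2.50 mM / 5875 = 0.0004255 mM = 0.426 μM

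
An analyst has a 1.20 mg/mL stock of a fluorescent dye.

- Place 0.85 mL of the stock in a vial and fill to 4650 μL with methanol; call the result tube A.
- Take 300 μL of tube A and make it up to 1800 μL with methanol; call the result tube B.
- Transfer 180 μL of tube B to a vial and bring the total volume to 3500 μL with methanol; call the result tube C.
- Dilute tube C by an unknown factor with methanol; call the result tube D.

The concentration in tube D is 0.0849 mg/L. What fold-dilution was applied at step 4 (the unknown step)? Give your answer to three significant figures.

Step 1: 0.85 mL brought to 4650 μL → factor 4.65/0.85 = 5.4706
Step 2: 300 μL brought to 1800 μL → factor 1800/300 = 6
Step 3: 180 μL brought to 3500 μL → factor 3500/180 = 19.444
Step 4: unknown factor x
Product of known-step factors = 638.24
Overall factor = 1.20 mg/mL / (0.0849 mg/L) = 14134
x = 14134 / 638.24 = 22.1

22.1-fold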